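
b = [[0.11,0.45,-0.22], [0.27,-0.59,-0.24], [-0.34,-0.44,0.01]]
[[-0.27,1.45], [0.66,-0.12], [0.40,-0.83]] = b@[[-0.05, 0.26], [-0.89, 1.61], [-0.6, -3.16]]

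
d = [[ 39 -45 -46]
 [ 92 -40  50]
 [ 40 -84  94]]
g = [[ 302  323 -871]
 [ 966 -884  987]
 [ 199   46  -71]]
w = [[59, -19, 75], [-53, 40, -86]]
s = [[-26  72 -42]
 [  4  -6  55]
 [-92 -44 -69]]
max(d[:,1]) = -40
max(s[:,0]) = 4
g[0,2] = -871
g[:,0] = [302, 966, 199]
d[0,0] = 39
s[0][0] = -26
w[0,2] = 75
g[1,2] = 987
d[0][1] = -45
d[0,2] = -46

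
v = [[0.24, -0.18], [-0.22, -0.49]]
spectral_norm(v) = 0.54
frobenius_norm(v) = 0.62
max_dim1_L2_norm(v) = 0.54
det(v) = -0.16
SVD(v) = [[0.17, 0.99],[0.99, -0.17]] @ diag([0.5427929644448568, 0.28961318642141354]) @ [[-0.32, -0.95], [0.95, -0.32]]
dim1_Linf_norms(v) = [0.24, 0.49]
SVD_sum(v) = [[-0.03, -0.09],[-0.17, -0.51]] + [[0.27, -0.09], [-0.05, 0.02]]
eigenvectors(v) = [[0.96, 0.22],[-0.27, 0.97]]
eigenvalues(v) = [0.29, -0.54]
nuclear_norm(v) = 0.83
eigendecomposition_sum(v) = [[0.27,  -0.06], [-0.08,  0.02]] + [[-0.03, -0.12], [-0.14, -0.51]]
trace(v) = -0.25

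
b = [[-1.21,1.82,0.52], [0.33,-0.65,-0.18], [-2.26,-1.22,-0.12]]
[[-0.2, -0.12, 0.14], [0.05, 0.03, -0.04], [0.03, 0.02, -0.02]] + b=[[-1.41, 1.7, 0.66], [0.38, -0.62, -0.22], [-2.23, -1.2, -0.14]]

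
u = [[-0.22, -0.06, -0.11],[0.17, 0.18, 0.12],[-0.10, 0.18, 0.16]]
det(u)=-0.005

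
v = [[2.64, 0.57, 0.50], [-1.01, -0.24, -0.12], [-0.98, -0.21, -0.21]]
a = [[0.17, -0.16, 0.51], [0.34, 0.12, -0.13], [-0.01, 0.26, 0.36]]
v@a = [[0.64,-0.22,1.45], [-0.25,0.10,-0.53], [-0.24,0.08,-0.55]]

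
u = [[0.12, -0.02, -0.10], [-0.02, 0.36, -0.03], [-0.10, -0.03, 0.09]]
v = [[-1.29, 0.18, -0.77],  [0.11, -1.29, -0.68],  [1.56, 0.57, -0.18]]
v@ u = [[-0.08, 0.11, 0.05], [0.11, -0.45, -0.03], [0.19, 0.18, -0.19]]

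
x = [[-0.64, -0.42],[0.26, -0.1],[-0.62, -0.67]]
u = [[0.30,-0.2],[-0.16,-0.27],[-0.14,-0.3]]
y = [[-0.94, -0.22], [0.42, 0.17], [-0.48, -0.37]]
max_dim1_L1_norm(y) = 1.16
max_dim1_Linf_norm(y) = 0.94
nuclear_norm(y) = 1.42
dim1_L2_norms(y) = [0.97, 0.45, 0.61]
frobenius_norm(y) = 1.23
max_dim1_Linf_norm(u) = 0.3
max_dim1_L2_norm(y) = 0.97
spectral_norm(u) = 0.46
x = y + u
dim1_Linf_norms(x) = [0.64, 0.26, 0.67]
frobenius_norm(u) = 0.58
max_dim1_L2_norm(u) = 0.36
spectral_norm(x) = 1.19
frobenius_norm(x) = 1.22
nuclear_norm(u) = 0.82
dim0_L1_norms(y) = [1.84, 0.76]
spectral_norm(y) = 1.21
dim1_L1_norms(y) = [1.16, 0.59, 0.85]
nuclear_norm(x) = 1.47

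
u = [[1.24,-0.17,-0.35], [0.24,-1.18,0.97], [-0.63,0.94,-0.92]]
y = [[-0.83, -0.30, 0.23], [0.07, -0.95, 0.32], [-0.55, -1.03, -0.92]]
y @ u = [[-1.25, 0.71, -0.21],[-0.34, 1.41, -1.24],[-0.35, 0.44, 0.04]]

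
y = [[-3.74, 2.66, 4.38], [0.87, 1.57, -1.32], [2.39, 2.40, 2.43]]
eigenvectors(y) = [[(0.96+0j), (-0.42-0.05j), -0.42+0.05j], [-0.17+0.00j, (0.3-0.3j), (0.3+0.3j)], [(-0.24+0j), (-0.8+0j), -0.80-0.00j]]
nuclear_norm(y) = 12.39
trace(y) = 0.26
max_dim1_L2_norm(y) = 6.34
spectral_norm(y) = 6.57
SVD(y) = [[-0.95, -0.24, 0.19], [0.10, 0.32, 0.94], [-0.29, 0.92, -0.28]] @ diag([6.573333567486456, 4.019864859793599, 1.7946510300201397]) @ [[0.45, -0.47, -0.76], [0.84, 0.51, 0.18], [-0.30, 0.72, -0.62]]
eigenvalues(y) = [(-5.32+0j), (2.79+1.06j), (2.79-1.06j)]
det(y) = -47.42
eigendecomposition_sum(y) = [[(-4.5+0j),0.80+0.00j,(2.68-0j)],  [0.79-0.00j,(-0.14-0j),(-0.47+0j)],  [1.14-0.00j,(-0.2-0j),(-0.68+0j)]] + [[(0.38-0.35j), 0.93-1.80j, (0.85-0.12j)], [(0.04+0.51j), (0.86+1.83j), (-0.43+0.75j)], [(0.62-0.73j), 1.30-3.57j, 1.56-0.42j]] + [[0.38+0.35j,0.93+1.80j,0.85+0.12j],[0.04-0.51j,0.86-1.83j,(-0.43-0.75j)],[0.62+0.73j,1.30+3.57j,1.56+0.42j]]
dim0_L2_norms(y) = [4.52, 3.91, 5.18]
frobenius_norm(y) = 7.91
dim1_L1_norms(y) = [10.78, 3.76, 7.22]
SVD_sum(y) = [[-2.82, 2.92, 4.77], [0.30, -0.31, -0.51], [-0.85, 0.88, 1.44]] + [[-0.82, -0.50, -0.18], [1.08, 0.66, 0.24], [3.09, 1.88, 0.68]] + [[-0.10,0.24,-0.21], [-0.51,1.22,-1.05], [0.15,-0.36,0.31]]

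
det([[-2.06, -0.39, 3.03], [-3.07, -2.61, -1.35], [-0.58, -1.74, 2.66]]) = 27.249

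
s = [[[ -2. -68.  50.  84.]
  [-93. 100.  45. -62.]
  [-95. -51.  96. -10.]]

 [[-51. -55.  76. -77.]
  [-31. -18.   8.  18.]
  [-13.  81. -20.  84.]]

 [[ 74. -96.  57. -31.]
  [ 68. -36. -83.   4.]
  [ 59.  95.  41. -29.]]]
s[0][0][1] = -68.0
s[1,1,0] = -31.0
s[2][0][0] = 74.0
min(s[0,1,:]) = -93.0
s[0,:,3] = [84.0, -62.0, -10.0]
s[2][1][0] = 68.0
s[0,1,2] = 45.0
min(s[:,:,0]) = -95.0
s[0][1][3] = -62.0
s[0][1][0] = -93.0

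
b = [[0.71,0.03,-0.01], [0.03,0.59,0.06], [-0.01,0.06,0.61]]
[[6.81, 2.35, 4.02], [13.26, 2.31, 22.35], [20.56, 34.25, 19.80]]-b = [[6.1, 2.32, 4.03], [13.23, 1.72, 22.29], [20.57, 34.19, 19.19]]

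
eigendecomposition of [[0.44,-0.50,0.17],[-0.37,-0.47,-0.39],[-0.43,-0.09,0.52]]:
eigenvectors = [[(0.37+0j), -0.10-0.62j, -0.10+0.62j], [(0.91+0j), -0.15+0.26j, (-0.15-0.26j)], [(0.2+0j), (0.72+0j), 0.72-0.00j]]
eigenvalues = [(-0.7+0j), (0.6+0.34j), (0.6-0.34j)]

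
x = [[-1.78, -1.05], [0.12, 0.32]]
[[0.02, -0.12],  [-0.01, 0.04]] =x@[[-0.00, 0.0], [-0.02, 0.11]]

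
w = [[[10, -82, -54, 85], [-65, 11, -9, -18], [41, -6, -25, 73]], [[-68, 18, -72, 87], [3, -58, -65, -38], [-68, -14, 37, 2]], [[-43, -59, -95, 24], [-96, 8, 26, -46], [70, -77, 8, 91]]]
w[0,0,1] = -82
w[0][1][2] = -9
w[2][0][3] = 24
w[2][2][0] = 70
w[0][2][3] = 73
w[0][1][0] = -65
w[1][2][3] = 2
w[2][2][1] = -77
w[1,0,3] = 87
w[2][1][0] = -96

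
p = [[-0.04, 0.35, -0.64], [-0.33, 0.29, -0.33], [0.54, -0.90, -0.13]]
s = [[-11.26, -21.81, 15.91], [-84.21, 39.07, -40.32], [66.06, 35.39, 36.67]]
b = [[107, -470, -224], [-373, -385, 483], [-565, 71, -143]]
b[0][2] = -224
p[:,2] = [-0.643, -0.326, -0.128]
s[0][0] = -11.26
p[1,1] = 0.286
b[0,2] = -224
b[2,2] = -143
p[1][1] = 0.286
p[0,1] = 0.348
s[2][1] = 35.39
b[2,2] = -143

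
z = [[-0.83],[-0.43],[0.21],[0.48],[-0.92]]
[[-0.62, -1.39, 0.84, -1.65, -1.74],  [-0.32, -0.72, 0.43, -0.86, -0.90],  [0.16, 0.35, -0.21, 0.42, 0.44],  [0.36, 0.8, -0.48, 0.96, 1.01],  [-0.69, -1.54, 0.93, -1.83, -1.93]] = z @ [[0.75,1.67,-1.01,1.99,2.10]]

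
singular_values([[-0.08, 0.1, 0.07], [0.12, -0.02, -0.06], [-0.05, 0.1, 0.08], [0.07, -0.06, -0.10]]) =[0.26, 0.08, 0.03]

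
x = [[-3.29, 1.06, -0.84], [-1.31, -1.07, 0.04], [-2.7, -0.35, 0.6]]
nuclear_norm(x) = 6.81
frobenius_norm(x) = 4.83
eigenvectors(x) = [[0.73, -0.26, -0.16],  [0.42, -0.84, 0.12],  [0.54, -0.48, 0.98]]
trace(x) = -3.76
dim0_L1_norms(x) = [7.3, 2.48, 1.48]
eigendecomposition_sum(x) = [[-3.63, 1.59, -0.8], [-2.08, 0.91, -0.46], [-2.69, 1.18, -0.59]] + [[0.26, -0.6, 0.12], [0.83, -1.93, 0.38], [0.48, -1.12, 0.22]] + [[0.08, 0.07, -0.16], [-0.06, -0.05, 0.12], [-0.49, -0.41, 0.97]]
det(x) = 4.83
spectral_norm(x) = 4.47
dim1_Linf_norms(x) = [3.29, 1.31, 2.7]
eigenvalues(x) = [-3.31, -1.46, 1.0]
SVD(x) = [[-0.76, 0.61, -0.23], [-0.27, -0.63, -0.73], [-0.59, -0.49, 0.64]] @ diag([4.469485087064572, 1.7063418375216315, 0.632851159460659]) @ [[1.00,  -0.07,  0.06], [0.09,  0.87,  -0.49], [-0.02,  0.49,  0.87]]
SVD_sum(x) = [[-3.39, 0.23, -0.21],[-1.22, 0.08, -0.08],[-2.62, 0.18, -0.16]] + [[0.09, 0.9, -0.5], [-0.10, -0.93, 0.52], [-0.08, -0.73, 0.41]] + [[0.00, -0.07, -0.13], [0.01, -0.23, -0.40], [-0.01, 0.20, 0.35]]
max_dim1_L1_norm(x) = 5.19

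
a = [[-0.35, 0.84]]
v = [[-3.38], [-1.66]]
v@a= [[1.18, -2.84], [0.58, -1.39]]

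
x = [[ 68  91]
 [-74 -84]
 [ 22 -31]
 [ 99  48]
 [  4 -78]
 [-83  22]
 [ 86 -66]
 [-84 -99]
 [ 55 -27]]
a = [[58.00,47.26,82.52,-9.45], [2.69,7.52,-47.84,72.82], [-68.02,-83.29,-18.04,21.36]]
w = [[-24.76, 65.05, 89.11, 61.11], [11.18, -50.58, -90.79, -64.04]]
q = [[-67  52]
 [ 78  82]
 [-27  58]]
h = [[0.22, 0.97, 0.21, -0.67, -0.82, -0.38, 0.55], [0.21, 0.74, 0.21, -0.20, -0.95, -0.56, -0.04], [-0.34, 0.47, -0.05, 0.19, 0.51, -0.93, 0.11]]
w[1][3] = -64.04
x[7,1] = -99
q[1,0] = 78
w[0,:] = [-24.76, 65.05, 89.11, 61.11]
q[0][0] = -67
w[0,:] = [-24.76, 65.05, 89.11, 61.11]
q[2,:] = [-27, 58]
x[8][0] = 55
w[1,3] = -64.04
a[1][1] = 7.52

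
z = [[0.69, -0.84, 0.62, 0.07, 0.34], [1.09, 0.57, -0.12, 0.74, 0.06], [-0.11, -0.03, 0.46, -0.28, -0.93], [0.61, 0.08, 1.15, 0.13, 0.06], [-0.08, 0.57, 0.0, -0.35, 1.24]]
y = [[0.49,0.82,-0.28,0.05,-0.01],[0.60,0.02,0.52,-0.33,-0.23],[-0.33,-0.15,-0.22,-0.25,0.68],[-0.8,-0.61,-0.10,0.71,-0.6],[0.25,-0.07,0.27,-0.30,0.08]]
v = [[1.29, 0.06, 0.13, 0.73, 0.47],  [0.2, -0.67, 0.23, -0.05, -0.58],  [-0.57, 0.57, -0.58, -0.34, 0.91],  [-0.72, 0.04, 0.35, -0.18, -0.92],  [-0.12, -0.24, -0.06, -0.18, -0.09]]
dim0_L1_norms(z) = [2.58, 2.09, 2.35, 1.57, 2.63]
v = y @ z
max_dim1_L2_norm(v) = 1.56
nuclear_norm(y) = 3.60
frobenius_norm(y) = 2.15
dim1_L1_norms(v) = [2.68, 1.73, 2.97, 2.21, 0.69]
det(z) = 0.80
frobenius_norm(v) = 2.62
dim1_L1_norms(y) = [1.65, 1.7, 1.63, 2.82, 0.97]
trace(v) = -0.23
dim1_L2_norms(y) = [1.0, 0.89, 0.84, 1.37, 0.49]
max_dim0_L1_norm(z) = 2.63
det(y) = 0.00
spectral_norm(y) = 1.64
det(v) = 0.00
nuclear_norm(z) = 5.93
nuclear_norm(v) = 4.22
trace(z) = 3.09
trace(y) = 1.08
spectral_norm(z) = 1.79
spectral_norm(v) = 1.89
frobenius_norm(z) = 2.94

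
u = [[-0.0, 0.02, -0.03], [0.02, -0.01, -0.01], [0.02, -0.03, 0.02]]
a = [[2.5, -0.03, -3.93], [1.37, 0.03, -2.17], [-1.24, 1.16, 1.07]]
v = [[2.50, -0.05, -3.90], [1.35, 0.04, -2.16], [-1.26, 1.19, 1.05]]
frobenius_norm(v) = 5.66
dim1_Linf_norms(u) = [0.03, 0.02, 0.03]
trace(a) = 3.60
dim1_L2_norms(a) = [4.66, 2.57, 2.01]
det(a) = -0.06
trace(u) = 0.01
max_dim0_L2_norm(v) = 4.58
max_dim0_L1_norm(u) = 0.06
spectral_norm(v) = 5.53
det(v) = 0.00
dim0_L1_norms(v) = [5.11, 1.28, 7.11]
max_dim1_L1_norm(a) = 6.46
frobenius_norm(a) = 5.68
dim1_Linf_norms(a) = [3.93, 2.17, 1.24]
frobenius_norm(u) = 0.06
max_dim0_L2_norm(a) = 4.62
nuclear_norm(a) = 6.76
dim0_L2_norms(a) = [3.11, 1.16, 4.62]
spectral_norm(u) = 0.05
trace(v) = 3.59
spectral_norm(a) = 5.56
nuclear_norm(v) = 6.76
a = u + v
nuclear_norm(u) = 0.08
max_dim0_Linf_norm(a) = 3.93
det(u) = -0.00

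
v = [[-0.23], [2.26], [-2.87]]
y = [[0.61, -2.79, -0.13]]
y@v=[[-6.07]]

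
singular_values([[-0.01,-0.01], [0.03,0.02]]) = [0.04, 0.0]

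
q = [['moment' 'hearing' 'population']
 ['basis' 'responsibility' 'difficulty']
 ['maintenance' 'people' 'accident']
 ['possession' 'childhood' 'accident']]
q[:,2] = ['population', 'difficulty', 'accident', 'accident']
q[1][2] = 'difficulty'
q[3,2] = 'accident'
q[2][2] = 'accident'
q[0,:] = ['moment', 'hearing', 'population']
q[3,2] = 'accident'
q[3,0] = 'possession'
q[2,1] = 'people'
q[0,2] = 'population'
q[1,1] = 'responsibility'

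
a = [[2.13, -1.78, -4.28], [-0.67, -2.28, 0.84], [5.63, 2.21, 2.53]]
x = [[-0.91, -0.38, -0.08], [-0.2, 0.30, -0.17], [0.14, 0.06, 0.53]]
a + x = [[1.22,-2.16,-4.36], [-0.87,-1.98,0.67], [5.77,2.27,3.06]]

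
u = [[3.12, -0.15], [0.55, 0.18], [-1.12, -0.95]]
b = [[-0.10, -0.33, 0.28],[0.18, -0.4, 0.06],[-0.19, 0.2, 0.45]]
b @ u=[[-0.81, -0.31], [0.27, -0.16], [-0.99, -0.36]]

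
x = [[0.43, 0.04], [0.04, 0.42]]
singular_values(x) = [0.47, 0.38]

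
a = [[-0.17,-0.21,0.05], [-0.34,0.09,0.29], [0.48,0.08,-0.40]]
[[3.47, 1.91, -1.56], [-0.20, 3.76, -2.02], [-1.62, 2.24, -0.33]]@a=[[-1.99, -0.68, 1.35], [-2.21, 0.22, 1.89], [-0.64, 0.52, 0.70]]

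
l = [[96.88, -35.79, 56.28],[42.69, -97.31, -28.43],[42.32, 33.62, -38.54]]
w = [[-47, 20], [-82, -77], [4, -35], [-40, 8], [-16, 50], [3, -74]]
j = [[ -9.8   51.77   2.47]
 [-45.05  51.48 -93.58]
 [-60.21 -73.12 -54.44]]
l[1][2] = -28.43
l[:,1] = [-35.79, -97.31, 33.62]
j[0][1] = 51.77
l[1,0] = 42.69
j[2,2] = -54.44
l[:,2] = [56.28, -28.43, -38.54]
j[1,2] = -93.58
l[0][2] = 56.28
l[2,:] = [42.32, 33.62, -38.54]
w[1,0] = -82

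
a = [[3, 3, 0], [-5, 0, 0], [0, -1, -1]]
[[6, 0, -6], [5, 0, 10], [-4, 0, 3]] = a@[[-1, 0, -2], [3, 0, 0], [1, 0, -3]]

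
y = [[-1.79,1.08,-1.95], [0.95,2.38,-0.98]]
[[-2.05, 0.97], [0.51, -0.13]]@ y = [[4.59,0.09,3.05], [-1.04,0.24,-0.87]]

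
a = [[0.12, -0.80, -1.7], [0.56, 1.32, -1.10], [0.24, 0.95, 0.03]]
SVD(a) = [[-0.67, 0.68, 0.3], [-0.73, -0.53, -0.43], [-0.14, -0.51, 0.85]] @ diag([2.0824601880689326, 1.8533082233348357, 0.002862591025461111]) @ [[-0.25, -0.26, 0.93], [-0.18, -0.93, -0.31], [-0.95, 0.25, -0.18]]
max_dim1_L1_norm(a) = 2.98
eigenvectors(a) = [[(0.95+0j), (0.74+0j), 0.74-0.00j], [(-0.25+0j), (-0.01-0.56j), -0.01+0.56j], [0.19+0.00j, (-0.26-0.28j), (-0.26+0.28j)]]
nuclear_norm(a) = 3.94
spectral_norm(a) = 2.08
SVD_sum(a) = [[0.35, 0.37, -1.31],  [0.38, 0.40, -1.41],  [0.07, 0.07, -0.26]] + [[-0.23, -1.17, -0.39], [0.18, 0.92, 0.31], [0.17, 0.88, 0.29]] + [[-0.0, 0.0, -0.00],[0.0, -0.00, 0.00],[-0.0, 0.00, -0.0]]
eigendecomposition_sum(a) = [[(-0+0j), 0.00-0.00j, (-0.01+0j)], [0.00-0.00j, (-0+0j), 0.00-0.00j], [-0.00+0.00j, 0.00-0.00j, -0.00+0.00j]] + [[0.06+0.37j, (-0.4+0.87j), (-0.85-0.75j)],[(0.28-0.05j), (0.66+0.29j), -0.55+0.65j],[(0.12-0.16j), 0.47-0.16j, 0.02+0.59j]] + [[(0.06-0.37j), (-0.4-0.87j), -0.85+0.75j], [(0.28+0.05j), 0.66-0.29j, -0.55-0.65j], [(0.12+0.16j), 0.47+0.16j, (0.02-0.59j)]]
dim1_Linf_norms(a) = [1.7, 1.32, 0.95]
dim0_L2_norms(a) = [0.62, 1.81, 2.03]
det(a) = -0.01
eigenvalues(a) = [(-0.01+0j), (0.74+1.25j), (0.74-1.25j)]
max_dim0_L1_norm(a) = 3.07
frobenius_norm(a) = 2.79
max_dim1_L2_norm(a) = 1.88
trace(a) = 1.47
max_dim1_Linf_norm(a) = 1.7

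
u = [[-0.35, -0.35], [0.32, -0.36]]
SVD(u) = [[0.84, 0.54], [0.54, -0.84]] @ diag([0.5039199827754731, 0.47229720617378934]) @ [[-0.24, -0.97], [-0.97, 0.24]]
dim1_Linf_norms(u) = [0.35, 0.36]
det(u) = 0.24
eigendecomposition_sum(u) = [[-0.17+0.17j,(-0.17-0.19j)], [(0.16+0.17j),-0.18+0.16j]] + [[(-0.17-0.17j), (-0.17+0.19j)], [(0.16-0.17j), (-0.18-0.16j)]]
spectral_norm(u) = 0.50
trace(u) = -0.71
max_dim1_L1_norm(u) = 0.7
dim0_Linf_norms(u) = [0.35, 0.36]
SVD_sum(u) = [[-0.1, -0.41], [-0.07, -0.26]] + [[-0.25, 0.06], [0.39, -0.1]]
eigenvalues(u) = [(-0.35+0.33j), (-0.35-0.33j)]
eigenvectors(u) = [[(0.72+0j), 0.72-0.00j], [(0.01-0.69j), (0.01+0.69j)]]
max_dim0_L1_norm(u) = 0.71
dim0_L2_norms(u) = [0.47, 0.5]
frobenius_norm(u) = 0.69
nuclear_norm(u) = 0.98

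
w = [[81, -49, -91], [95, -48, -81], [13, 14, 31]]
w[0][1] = -49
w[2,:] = [13, 14, 31]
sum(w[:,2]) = -141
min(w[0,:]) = -91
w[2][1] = 14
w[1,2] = -81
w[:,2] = [-91, -81, 31]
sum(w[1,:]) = -34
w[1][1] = -48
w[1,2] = -81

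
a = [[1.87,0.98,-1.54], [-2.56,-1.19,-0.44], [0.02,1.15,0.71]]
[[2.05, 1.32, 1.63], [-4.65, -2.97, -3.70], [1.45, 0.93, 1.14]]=a @[[1.33, 0.85, 1.06], [0.76, 0.49, 0.6], [0.77, 0.49, 0.61]]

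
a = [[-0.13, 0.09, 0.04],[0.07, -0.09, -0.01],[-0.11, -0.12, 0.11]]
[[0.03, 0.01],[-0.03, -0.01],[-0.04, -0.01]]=a @ [[-0.07, -0.03], [0.26, 0.10], [-0.11, -0.04]]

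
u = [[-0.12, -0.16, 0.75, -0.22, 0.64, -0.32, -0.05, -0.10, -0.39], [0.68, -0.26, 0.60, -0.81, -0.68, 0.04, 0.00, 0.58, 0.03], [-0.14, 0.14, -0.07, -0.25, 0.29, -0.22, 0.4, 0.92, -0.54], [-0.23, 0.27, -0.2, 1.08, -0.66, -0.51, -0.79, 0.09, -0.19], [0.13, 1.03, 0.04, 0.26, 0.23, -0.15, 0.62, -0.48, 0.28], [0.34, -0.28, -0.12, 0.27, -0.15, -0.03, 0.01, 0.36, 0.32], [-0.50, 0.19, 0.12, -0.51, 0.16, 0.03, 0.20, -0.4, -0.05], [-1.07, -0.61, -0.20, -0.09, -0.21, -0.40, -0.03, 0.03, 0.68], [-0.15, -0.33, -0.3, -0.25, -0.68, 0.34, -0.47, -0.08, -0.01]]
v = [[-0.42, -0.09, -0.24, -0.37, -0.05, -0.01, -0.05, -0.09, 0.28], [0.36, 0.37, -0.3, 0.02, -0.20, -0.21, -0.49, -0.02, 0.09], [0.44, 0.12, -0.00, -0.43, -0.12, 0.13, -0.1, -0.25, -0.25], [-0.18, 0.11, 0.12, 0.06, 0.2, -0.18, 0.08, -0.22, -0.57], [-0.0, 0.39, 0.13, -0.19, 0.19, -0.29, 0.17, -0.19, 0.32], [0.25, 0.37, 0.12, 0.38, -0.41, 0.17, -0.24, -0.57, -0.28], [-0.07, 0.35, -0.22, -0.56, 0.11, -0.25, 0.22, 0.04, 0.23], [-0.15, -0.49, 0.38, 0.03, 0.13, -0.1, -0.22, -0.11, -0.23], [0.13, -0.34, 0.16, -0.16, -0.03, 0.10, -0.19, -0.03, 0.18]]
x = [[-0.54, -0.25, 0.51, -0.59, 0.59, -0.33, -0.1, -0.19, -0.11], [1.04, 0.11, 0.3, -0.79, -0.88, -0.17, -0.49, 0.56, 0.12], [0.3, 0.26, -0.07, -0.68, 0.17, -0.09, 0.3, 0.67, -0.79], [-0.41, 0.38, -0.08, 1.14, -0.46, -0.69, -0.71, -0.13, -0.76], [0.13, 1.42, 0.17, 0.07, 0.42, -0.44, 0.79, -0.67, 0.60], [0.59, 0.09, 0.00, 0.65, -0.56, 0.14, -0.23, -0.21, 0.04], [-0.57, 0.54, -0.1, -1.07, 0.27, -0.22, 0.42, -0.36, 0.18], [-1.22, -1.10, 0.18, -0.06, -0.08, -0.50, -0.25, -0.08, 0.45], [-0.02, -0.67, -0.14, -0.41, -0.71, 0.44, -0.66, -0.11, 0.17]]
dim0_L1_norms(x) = [4.82, 4.82, 1.55, 5.46, 4.14, 3.02, 3.95, 2.98, 3.22]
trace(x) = 1.71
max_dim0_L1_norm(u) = 3.74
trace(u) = 1.05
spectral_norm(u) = 1.99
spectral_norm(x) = 2.57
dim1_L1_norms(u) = [2.75, 3.68, 2.97, 4.02, 3.22, 1.88, 2.16, 3.32, 2.61]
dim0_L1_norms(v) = [2.0, 2.63, 1.67, 2.2, 1.44, 1.44, 1.76, 1.52, 2.43]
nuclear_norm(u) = 9.61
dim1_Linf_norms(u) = [0.75, 0.81, 0.92, 1.08, 1.03, 0.36, 0.51, 1.07, 0.68]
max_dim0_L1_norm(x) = 5.46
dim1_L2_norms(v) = [0.69, 0.83, 0.75, 0.72, 0.7, 1.01, 0.82, 0.74, 0.51]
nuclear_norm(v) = 5.76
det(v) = -0.00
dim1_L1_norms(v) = [1.6, 2.06, 1.84, 1.72, 1.87, 2.79, 2.05, 1.84, 1.32]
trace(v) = 0.66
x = u + v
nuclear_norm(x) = 11.64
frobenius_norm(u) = 3.80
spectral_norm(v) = 1.29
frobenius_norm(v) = 2.29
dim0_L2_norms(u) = [1.45, 1.36, 1.06, 1.55, 1.41, 0.84, 1.2, 1.31, 1.06]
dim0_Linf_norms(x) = [1.22, 1.42, 0.51, 1.14, 0.88, 0.69, 0.79, 0.67, 0.79]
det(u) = -0.00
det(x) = 0.05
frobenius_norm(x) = 4.72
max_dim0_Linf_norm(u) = 1.08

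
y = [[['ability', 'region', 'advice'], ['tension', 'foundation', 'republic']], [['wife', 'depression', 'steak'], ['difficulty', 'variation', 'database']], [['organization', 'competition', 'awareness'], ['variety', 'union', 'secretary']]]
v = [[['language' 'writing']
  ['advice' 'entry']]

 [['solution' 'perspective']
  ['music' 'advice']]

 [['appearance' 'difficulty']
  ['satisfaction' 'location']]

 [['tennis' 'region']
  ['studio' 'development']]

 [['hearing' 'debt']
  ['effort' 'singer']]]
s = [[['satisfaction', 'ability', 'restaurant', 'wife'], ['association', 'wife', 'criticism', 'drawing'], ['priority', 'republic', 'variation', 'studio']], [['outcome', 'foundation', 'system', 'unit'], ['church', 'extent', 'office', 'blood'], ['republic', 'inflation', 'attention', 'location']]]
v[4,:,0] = ['hearing', 'effort']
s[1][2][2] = 'attention'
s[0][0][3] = 'wife'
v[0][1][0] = 'advice'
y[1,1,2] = 'database'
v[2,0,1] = 'difficulty'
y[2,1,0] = 'variety'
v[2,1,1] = 'location'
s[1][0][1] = 'foundation'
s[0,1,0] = 'association'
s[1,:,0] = ['outcome', 'church', 'republic']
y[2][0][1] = 'competition'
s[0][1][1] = 'wife'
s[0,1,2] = 'criticism'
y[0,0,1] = 'region'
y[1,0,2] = 'steak'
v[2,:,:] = [['appearance', 'difficulty'], ['satisfaction', 'location']]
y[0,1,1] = 'foundation'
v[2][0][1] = 'difficulty'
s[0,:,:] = [['satisfaction', 'ability', 'restaurant', 'wife'], ['association', 'wife', 'criticism', 'drawing'], ['priority', 'republic', 'variation', 'studio']]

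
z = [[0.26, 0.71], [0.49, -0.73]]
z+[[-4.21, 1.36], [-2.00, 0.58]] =[[-3.95, 2.07],[-1.51, -0.15]]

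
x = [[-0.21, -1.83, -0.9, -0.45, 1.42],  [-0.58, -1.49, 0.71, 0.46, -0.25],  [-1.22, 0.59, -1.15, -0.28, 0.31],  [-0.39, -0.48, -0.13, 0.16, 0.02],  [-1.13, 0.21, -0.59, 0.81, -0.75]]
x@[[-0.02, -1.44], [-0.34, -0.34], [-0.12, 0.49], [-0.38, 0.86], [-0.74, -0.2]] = [[-0.15, -0.19], [0.44, 2.14], [-0.16, 0.69], [0.11, 0.79], [0.27, 2.11]]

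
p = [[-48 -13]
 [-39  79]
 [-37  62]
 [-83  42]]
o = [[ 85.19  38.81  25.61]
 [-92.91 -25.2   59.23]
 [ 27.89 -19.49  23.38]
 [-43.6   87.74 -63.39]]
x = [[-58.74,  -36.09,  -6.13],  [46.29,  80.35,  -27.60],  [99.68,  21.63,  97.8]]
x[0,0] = -58.74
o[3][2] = -63.39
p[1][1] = 79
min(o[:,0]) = -92.91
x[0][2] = -6.13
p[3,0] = -83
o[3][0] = -43.6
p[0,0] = -48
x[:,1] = [-36.09, 80.35, 21.63]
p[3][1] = 42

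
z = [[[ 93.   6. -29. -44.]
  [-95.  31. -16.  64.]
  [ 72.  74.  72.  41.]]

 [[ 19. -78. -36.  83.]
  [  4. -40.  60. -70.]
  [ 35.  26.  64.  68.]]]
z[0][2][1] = 74.0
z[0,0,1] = 6.0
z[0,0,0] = 93.0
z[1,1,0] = 4.0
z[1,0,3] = 83.0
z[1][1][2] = 60.0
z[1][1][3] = -70.0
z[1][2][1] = 26.0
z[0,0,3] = -44.0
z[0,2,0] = 72.0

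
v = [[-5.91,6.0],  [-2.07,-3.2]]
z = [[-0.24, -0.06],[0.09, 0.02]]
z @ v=[[1.54, -1.25], [-0.57, 0.48]]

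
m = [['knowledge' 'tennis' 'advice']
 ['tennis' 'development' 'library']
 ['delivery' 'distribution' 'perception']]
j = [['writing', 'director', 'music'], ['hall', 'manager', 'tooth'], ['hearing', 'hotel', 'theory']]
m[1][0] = 'tennis'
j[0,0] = 'writing'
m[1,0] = 'tennis'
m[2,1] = 'distribution'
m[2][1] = 'distribution'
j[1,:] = ['hall', 'manager', 'tooth']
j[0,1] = 'director'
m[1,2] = 'library'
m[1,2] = 'library'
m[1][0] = 'tennis'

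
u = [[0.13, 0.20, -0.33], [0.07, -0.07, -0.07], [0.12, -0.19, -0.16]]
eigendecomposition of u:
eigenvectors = [[-0.94+0.00j,0.71+0.00j,0.71-0.00j], [-0.28+0.00j,(0.17-0.17j),(0.17+0.17j)], [(-0.22+0j),0.61-0.27j,(0.61+0.27j)]]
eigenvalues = [(0.11+0j), (-0.11+0.08j), (-0.11-0.08j)]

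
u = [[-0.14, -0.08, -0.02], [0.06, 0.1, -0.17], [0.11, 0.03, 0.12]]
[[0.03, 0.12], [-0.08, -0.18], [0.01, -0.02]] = u@[[0.24, -0.45], [-0.87, -0.77], [0.05, 0.43]]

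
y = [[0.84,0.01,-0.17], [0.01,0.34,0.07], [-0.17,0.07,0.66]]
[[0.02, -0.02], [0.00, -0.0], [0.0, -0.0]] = y @ [[0.03, -0.02], [0.00, -0.0], [0.01, -0.01]]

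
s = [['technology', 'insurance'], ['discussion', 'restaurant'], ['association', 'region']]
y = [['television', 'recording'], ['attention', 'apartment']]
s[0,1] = 'insurance'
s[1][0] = 'discussion'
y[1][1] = 'apartment'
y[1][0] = 'attention'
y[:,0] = ['television', 'attention']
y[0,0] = 'television'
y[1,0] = 'attention'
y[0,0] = 'television'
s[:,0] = ['technology', 'discussion', 'association']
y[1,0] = 'attention'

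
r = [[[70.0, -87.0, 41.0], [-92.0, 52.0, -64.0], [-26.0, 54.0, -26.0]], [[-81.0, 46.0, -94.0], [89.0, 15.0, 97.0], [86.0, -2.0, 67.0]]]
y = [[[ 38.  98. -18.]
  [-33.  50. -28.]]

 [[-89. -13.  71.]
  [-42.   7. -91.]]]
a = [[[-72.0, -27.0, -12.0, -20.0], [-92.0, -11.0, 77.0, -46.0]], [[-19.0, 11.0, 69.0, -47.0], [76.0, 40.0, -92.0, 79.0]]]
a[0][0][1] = -27.0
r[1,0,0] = -81.0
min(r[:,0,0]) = -81.0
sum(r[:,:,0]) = 46.0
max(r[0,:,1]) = 54.0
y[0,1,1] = 50.0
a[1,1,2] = -92.0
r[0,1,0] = -92.0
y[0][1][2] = -28.0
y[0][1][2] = -28.0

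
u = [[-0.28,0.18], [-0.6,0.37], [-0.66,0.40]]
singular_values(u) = [1.1, 0.01]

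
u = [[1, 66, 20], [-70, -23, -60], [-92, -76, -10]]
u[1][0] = -70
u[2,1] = -76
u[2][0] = -92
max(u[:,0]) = 1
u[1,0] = -70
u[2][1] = -76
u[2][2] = -10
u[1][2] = -60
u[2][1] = -76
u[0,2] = 20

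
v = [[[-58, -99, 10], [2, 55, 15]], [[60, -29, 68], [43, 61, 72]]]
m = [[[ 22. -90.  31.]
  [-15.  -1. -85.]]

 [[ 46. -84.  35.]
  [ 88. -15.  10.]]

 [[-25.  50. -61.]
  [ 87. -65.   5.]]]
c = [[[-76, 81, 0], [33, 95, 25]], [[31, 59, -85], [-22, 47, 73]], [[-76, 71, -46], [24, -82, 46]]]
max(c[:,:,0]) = 33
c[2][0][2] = -46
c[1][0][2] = -85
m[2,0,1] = 50.0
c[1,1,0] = -22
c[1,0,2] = -85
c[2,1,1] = -82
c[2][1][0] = 24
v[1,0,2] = 68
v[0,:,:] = [[-58, -99, 10], [2, 55, 15]]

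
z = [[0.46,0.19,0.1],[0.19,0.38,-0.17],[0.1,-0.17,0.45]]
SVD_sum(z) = [[0.23, 0.27, -0.13],  [0.27, 0.32, -0.15],  [-0.13, -0.15, 0.07]] + [[0.19, -0.04, 0.26], [-0.04, 0.01, -0.06], [0.26, -0.06, 0.35]] + [[0.03, -0.04, -0.03], [-0.04, 0.05, 0.04], [-0.03, 0.04, 0.03]]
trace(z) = 1.29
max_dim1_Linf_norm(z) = 0.46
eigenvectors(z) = [[0.52, -0.61, 0.59], [-0.69, -0.71, -0.13], [-0.50, 0.34, 0.79]]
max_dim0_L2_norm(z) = 0.51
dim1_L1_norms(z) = [0.75, 0.74, 0.72]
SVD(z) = [[-0.61,0.59,-0.52], [-0.71,-0.13,0.69], [0.34,0.79,0.50]] @ diag([0.6250436821428603, 0.5524064916692973, 0.11254982618784233]) @ [[-0.61, -0.71, 0.34], [0.59, -0.13, 0.79], [-0.52, 0.69, 0.50]]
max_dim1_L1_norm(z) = 0.75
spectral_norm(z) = 0.63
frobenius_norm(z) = 0.84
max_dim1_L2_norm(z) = 0.51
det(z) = 0.04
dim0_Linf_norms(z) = [0.46, 0.38, 0.45]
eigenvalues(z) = [0.11, 0.63, 0.55]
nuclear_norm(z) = 1.29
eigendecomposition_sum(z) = [[0.03, -0.04, -0.03],[-0.04, 0.05, 0.04],[-0.03, 0.04, 0.03]] + [[0.23, 0.27, -0.13], [0.27, 0.32, -0.15], [-0.13, -0.15, 0.07]] + [[0.19, -0.04, 0.26], [-0.04, 0.01, -0.06], [0.26, -0.06, 0.35]]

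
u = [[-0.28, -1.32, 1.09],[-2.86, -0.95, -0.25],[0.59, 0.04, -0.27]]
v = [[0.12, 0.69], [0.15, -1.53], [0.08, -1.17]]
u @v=[[-0.14, 0.55], [-0.51, -0.23], [0.06, 0.66]]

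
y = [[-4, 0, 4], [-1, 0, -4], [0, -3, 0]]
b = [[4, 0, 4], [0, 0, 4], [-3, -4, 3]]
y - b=[[-8, 0, 0], [-1, 0, -8], [3, 1, -3]]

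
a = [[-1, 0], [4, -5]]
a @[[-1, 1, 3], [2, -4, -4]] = [[1, -1, -3], [-14, 24, 32]]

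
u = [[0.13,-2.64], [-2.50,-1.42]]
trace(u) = -1.29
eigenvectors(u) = [[0.81,0.61], [-0.59,0.79]]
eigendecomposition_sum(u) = [[1.31,-1.0],[-0.95,0.72]] + [[-1.18,-1.64],[-1.55,-2.14]]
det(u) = -6.78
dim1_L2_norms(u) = [2.64, 2.88]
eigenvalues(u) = [2.04, -3.33]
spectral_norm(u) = 3.33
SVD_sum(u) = [[-1.18, -1.78], [-1.42, -2.14]] + [[1.31, -0.86], [-1.08, 0.72]]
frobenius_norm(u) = 3.91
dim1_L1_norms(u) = [2.77, 3.92]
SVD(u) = [[0.64, 0.77], [0.77, -0.64]] @ diag([3.3330982288686797, 2.035523568203638]) @ [[-0.55, -0.83], [0.83, -0.55]]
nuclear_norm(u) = 5.37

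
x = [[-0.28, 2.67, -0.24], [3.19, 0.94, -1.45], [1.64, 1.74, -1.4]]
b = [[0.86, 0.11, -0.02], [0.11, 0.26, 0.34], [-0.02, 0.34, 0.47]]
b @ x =[[0.08, 2.36, -0.34], [1.36, 1.13, -0.88], [1.86, 1.08, -1.15]]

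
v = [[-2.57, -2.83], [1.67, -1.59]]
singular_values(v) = [3.82, 2.3]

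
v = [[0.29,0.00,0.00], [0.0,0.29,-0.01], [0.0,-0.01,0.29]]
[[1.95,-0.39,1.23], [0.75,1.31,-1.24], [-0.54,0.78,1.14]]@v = [[0.57, -0.13, 0.36],[0.22, 0.39, -0.37],[-0.16, 0.21, 0.32]]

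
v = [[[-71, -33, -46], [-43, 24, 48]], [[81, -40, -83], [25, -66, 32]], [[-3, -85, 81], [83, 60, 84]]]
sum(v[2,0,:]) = -7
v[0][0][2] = -46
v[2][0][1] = -85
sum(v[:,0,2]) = -48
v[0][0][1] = -33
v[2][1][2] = 84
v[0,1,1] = 24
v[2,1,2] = 84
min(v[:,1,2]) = 32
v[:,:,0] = [[-71, -43], [81, 25], [-3, 83]]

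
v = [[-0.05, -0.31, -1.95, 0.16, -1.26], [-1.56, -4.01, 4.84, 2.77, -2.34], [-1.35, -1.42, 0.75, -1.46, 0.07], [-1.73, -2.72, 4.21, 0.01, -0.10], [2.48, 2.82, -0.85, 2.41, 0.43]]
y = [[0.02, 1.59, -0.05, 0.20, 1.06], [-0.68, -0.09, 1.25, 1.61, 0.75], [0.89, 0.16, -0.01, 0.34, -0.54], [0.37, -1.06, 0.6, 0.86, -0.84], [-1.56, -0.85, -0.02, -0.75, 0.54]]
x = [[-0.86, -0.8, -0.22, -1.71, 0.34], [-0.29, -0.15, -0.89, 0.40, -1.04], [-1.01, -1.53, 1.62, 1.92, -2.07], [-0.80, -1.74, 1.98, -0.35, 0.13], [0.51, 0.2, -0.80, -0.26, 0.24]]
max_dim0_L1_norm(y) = 3.76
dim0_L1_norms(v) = [7.17, 11.28, 12.6, 6.81, 4.2]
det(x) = 0.29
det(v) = -0.00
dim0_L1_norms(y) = [3.52, 3.75, 1.93, 3.76, 3.73]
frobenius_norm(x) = 5.42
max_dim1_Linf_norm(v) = 4.84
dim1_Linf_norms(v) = [1.95, 4.84, 1.46, 4.21, 2.82]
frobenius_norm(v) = 10.77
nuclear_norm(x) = 9.25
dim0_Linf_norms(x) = [1.01, 1.74, 1.98, 1.92, 2.07]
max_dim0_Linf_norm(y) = 1.61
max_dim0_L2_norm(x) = 2.83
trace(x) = 0.50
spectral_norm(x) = 4.28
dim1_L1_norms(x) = [3.93, 2.77, 8.15, 5.0, 2.01]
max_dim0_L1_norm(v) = 12.6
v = y @ x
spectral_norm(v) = 9.38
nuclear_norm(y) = 7.18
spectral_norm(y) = 2.46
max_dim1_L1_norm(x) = 8.15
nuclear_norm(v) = 16.66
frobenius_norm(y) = 4.15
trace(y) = 1.32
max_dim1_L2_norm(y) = 2.28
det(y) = -0.00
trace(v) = -2.87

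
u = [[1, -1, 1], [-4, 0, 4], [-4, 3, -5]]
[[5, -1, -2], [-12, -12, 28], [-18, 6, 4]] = u@[[3, 1, -4], [-2, 0, 1], [0, -2, 3]]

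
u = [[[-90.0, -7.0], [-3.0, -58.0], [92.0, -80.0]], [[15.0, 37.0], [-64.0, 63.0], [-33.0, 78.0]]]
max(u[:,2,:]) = 92.0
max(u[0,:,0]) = 92.0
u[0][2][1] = -80.0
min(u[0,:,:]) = -90.0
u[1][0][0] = 15.0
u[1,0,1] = 37.0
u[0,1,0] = -3.0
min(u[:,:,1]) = -80.0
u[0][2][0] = 92.0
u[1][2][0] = -33.0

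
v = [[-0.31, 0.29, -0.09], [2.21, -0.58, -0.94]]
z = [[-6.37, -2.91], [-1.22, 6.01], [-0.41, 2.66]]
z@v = [[-4.46, -0.16, 3.31], [13.66, -3.84, -5.54], [6.01, -1.66, -2.46]]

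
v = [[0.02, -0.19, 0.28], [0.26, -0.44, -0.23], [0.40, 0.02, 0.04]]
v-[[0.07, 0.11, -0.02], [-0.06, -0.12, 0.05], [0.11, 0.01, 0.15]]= [[-0.05, -0.3, 0.30], [0.32, -0.32, -0.28], [0.29, 0.01, -0.11]]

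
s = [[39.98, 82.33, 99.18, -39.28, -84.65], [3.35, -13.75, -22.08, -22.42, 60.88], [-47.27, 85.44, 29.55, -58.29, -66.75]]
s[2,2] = 29.55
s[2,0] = -47.27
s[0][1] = 82.33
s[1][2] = -22.08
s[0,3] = -39.28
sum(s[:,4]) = -90.52000000000001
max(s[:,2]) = 99.18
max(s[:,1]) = 85.44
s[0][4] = -84.65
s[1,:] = [3.35, -13.75, -22.08, -22.42, 60.88]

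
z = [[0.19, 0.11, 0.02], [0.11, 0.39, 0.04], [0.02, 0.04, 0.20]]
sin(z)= [[0.19, 0.1, 0.02], [0.10, 0.38, 0.04], [0.02, 0.04, 0.20]]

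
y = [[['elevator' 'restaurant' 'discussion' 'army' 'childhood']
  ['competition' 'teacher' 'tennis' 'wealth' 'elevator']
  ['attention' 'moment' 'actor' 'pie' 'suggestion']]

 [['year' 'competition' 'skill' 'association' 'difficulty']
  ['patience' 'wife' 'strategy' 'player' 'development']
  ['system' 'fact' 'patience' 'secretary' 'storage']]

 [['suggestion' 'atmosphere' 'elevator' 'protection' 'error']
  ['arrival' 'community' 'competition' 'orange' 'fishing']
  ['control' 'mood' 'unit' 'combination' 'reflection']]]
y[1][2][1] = 'fact'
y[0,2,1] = 'moment'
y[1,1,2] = 'strategy'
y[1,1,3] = 'player'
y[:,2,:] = [['attention', 'moment', 'actor', 'pie', 'suggestion'], ['system', 'fact', 'patience', 'secretary', 'storage'], ['control', 'mood', 'unit', 'combination', 'reflection']]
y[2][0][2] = 'elevator'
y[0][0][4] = 'childhood'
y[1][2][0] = 'system'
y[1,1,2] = 'strategy'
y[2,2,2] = 'unit'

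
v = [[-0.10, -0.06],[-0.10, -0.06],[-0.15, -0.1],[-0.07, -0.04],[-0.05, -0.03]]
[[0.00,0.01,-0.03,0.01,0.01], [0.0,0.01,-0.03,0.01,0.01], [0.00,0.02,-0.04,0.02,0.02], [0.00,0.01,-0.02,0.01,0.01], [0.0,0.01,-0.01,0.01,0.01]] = v@[[0.02, -0.14, 0.2, -0.18, 0.02], [-0.04, 0.00, 0.15, 0.06, -0.25]]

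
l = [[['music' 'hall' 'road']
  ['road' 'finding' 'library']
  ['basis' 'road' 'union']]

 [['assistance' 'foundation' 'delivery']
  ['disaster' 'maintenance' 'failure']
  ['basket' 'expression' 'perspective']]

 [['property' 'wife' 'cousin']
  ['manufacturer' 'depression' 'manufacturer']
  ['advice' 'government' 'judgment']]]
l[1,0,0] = 'assistance'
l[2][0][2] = 'cousin'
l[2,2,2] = 'judgment'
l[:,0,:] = [['music', 'hall', 'road'], ['assistance', 'foundation', 'delivery'], ['property', 'wife', 'cousin']]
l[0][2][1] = 'road'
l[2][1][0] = 'manufacturer'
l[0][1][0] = 'road'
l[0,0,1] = 'hall'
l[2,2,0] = 'advice'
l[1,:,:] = [['assistance', 'foundation', 'delivery'], ['disaster', 'maintenance', 'failure'], ['basket', 'expression', 'perspective']]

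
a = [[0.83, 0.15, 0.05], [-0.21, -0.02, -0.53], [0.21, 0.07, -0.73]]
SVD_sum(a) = [[0.09, 0.03, -0.24], [0.15, 0.04, -0.39], [0.27, 0.08, -0.71]] + [[0.74, 0.12, 0.29], [-0.36, -0.06, -0.14], [-0.06, -0.01, -0.02]] + [[0.00, -0.00, -0.00], [0.00, -0.0, -0.00], [-0.00, 0.00, 0.0]]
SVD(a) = [[-0.29, 0.9, -0.33], [-0.46, -0.44, -0.77], [-0.84, -0.07, 0.54]] @ diag([0.9056091801245255, 0.8950200832233411, 0.003326184160409907]) @ [[-0.35, -0.10, 0.93],[0.92, 0.15, 0.37],[-0.18, 0.98, 0.04]]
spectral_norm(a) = 0.91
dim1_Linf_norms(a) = [0.83, 0.53, 0.73]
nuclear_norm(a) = 1.80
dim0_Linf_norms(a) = [0.83, 0.15, 0.73]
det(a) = 0.00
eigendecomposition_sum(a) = [[0.84, 0.15, -0.03], [-0.29, -0.05, 0.01], [0.10, 0.02, -0.00]] + [[-0.01, -0.01, 0.08], [0.08, 0.04, -0.54], [0.11, 0.05, -0.73]] + [[0.0,0.0,-0.00], [-0.00,-0.01,0.0], [-0.00,-0.0,0.0]]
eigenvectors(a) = [[-0.94,0.08,-0.18], [0.32,-0.60,0.98], [-0.12,-0.8,0.04]]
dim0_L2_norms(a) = [0.88, 0.17, 0.9]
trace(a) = 0.08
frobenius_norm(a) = 1.27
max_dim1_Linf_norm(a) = 0.83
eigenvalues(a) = [0.78, -0.7, -0.0]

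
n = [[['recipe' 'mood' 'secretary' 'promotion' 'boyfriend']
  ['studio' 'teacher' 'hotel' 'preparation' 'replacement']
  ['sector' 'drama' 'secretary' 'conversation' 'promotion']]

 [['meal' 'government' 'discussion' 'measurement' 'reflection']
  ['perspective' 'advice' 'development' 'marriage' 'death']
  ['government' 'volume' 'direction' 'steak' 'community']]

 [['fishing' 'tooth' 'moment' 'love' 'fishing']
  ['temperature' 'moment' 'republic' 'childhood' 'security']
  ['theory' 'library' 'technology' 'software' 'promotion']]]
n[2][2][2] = 'technology'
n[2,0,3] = 'love'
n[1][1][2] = 'development'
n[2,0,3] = 'love'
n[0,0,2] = 'secretary'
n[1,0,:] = ['meal', 'government', 'discussion', 'measurement', 'reflection']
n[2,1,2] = 'republic'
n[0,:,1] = ['mood', 'teacher', 'drama']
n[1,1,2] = 'development'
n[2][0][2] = 'moment'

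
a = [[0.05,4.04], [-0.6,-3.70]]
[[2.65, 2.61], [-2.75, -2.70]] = a@ [[0.57, 0.56], [0.65, 0.64]]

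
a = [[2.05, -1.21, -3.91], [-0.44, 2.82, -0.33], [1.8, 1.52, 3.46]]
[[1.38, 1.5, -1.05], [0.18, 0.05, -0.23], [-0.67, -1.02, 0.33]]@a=[[0.28, 0.96, -9.52], [-0.07, -0.43, -1.52], [-0.33, -1.56, 4.10]]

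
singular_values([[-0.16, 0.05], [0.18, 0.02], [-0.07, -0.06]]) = [0.25, 0.08]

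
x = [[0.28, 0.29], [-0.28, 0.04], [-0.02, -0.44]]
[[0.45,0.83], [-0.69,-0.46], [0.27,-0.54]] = x @ [[2.35,1.80], [-0.72,1.14]]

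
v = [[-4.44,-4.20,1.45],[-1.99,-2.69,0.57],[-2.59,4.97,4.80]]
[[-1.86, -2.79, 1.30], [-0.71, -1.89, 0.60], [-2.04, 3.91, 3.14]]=v@[[0.59, -0.16, 0.06], [-0.16, 0.8, -0.1], [0.06, -0.10, 0.79]]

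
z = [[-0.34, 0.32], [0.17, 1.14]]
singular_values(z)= [1.19, 0.37]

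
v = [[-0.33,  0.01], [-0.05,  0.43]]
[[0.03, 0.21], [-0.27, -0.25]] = v@[[-0.12,-0.65],[-0.64,-0.65]]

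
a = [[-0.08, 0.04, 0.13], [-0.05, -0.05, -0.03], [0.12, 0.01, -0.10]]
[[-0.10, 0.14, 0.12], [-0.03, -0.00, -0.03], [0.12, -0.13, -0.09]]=a@[[0.80, -0.72, -0.28], [-0.09, 0.51, 0.45], [-0.28, 0.47, 0.64]]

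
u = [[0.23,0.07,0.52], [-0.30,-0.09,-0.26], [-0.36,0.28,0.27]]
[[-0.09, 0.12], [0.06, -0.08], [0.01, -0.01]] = u @ [[-0.09, 0.11], [0.05, -0.06], [-0.14, 0.19]]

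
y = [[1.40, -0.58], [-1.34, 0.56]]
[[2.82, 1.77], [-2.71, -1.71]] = y @ [[1.39, 0.12], [-1.51, -2.77]]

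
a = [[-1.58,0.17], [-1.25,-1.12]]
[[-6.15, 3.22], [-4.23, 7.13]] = a@[[3.84, -2.43], [-0.51, -3.65]]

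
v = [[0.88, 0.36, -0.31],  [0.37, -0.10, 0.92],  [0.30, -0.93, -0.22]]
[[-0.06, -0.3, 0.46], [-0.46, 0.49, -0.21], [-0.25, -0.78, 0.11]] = v@[[-0.30,-0.32,0.36], [0.26,0.57,0.08], [-0.35,0.72,-0.36]]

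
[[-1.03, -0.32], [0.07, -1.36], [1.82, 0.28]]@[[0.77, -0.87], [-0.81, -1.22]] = [[-0.53, 1.29], [1.16, 1.60], [1.17, -1.93]]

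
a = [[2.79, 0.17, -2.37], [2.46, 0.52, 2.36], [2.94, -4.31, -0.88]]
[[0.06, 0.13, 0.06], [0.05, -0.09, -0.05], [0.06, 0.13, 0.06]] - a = [[-2.73,-0.04,2.43], [-2.41,-0.61,-2.41], [-2.88,4.44,0.94]]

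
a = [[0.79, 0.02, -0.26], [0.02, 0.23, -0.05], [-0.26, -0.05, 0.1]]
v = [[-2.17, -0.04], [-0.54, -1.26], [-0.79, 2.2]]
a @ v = [[-1.52, -0.63], [-0.13, -0.4], [0.51, 0.29]]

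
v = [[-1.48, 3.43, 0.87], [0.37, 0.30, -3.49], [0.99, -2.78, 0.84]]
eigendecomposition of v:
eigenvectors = [[0.79, -0.92, -0.38],[-0.43, -0.37, -0.70],[-0.43, -0.13, 0.6]]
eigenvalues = [-3.82, 0.01, 3.47]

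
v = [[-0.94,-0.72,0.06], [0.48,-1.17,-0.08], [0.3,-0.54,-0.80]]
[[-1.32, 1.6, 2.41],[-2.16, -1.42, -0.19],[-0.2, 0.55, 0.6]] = v@[[-0.1, -2.16, -2.15],[1.88, 0.45, -0.64],[-1.06, -1.80, -1.12]]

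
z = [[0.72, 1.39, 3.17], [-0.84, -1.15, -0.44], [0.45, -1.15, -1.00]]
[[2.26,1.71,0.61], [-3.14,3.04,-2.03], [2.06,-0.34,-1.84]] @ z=[[0.47,0.47,5.8],[-5.73,-5.53,-9.26],[0.94,5.37,8.52]]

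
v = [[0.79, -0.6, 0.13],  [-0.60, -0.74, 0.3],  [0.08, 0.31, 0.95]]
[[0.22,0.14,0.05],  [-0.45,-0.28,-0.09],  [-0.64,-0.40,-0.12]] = v @ [[0.40, 0.25, 0.08],  [-0.00, -0.0, -0.0],  [-0.71, -0.44, -0.13]]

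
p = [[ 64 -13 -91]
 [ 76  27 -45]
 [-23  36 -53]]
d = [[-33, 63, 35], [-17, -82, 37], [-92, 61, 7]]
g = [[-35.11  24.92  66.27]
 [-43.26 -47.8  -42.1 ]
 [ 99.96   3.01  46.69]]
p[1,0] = 76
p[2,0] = -23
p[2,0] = -23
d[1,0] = -17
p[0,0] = 64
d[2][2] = 7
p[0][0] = 64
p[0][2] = -91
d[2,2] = 7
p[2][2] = -53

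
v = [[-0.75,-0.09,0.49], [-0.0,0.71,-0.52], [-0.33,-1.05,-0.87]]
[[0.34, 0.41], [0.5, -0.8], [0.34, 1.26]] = v@[[-0.82, -0.40],[0.34, -1.10],[-0.49, 0.03]]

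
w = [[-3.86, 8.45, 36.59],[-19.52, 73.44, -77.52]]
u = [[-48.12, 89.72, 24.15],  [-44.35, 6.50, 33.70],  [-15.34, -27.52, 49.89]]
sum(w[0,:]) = 41.18000000000001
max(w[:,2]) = 36.59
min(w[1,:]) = -77.52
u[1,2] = 33.7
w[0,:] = [-3.86, 8.45, 36.59]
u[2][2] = 49.89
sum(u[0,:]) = 65.75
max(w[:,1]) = 73.44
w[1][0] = -19.52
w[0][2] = 36.59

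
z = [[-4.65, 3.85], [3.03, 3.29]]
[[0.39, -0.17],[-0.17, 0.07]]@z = [[-2.33, 0.94],[1.00, -0.42]]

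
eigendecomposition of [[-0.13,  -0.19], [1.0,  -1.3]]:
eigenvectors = [[0.70, 0.19], [0.72, 0.98]]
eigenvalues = [-0.32, -1.11]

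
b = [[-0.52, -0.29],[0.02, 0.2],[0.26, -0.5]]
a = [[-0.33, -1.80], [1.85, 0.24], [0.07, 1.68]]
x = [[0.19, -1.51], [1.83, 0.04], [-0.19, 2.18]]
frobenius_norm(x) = 3.23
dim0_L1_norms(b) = [0.8, 0.99]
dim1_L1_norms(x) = [1.7, 1.87, 2.37]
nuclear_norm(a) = 4.32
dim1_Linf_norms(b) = [0.52, 0.2, 0.5]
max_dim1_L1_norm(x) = 2.37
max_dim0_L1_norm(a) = 3.72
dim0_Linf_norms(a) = [1.85, 1.8]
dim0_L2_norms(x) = [1.85, 2.65]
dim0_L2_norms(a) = [1.88, 2.47]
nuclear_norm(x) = 4.49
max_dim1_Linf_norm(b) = 0.52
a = x + b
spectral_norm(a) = 2.56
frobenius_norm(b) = 0.84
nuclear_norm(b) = 1.19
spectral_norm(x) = 2.67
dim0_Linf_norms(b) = [0.52, 0.5]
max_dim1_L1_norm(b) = 0.81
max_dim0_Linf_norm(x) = 2.18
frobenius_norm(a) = 3.11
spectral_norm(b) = 0.62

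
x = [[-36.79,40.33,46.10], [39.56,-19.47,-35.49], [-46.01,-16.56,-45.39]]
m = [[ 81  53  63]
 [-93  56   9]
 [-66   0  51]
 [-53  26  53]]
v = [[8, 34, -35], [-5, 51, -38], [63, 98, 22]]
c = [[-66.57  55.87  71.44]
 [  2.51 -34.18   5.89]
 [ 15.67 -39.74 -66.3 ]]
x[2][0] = -46.01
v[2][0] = 63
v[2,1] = 98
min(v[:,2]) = -38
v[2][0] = 63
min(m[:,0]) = -93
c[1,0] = 2.51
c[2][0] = 15.67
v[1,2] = -38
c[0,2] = 71.44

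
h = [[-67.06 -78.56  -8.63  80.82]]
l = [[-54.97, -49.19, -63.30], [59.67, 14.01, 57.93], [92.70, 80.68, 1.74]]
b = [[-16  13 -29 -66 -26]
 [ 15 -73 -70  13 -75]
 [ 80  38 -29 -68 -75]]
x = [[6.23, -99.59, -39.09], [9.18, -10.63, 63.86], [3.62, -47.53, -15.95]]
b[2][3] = -68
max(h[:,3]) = 80.82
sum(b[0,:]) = -124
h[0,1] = -78.56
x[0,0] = 6.23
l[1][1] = 14.01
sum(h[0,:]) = -73.43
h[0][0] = -67.06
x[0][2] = -39.09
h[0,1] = -78.56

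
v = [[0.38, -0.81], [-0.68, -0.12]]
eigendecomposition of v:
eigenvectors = [[0.84, 0.62], [-0.55, 0.79]]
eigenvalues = [0.91, -0.65]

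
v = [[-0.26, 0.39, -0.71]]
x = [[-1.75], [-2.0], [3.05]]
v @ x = [[-2.49]]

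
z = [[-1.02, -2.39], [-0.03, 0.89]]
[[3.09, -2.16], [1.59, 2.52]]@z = [[-3.09, -9.31], [-1.70, -1.56]]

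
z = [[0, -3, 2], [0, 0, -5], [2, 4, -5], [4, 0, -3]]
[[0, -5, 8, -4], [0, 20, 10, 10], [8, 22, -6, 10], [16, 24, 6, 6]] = z@[[4, 3, 0, 0], [0, -1, -4, 0], [0, -4, -2, -2]]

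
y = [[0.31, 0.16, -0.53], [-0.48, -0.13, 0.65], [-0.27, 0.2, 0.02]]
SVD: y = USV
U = [[-0.60, -0.26, -0.75], [0.79, -0.03, -0.62], [0.13, -0.97, 0.22]]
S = [1.04, 0.32, 0.01]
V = [[-0.58, -0.17, 0.80], [0.62, -0.72, 0.30], [0.53, 0.67, 0.52]]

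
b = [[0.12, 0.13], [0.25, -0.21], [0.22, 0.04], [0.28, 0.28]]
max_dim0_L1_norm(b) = 0.87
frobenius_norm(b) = 0.59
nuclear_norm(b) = 0.82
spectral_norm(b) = 0.48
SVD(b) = [[-0.35,  0.16], [-0.24,  -0.91], [-0.44,  -0.21], [-0.79,  0.32]] @ diag([0.48126897667099033, 0.3362739539334824]) @ [[-0.87, -0.49], [-0.49, 0.87]]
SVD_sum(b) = [[0.15, 0.08], [0.1, 0.06], [0.19, 0.1], [0.33, 0.18]] + [[-0.03,0.05], [0.15,-0.27], [0.03,-0.06], [-0.05,0.10]]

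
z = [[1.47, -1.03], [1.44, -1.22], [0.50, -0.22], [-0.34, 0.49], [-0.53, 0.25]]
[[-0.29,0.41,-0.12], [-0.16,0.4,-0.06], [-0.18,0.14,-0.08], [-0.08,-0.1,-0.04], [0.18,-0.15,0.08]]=z @ [[-0.62,0.27,-0.27], [-0.60,-0.01,-0.27]]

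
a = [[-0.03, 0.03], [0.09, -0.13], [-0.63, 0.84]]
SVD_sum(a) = [[-0.03,0.03], [0.09,-0.13], [-0.63,0.84]] + [[-0.00,-0.00],[-0.00,-0.00],[-0.0,-0.0]]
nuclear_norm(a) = 1.07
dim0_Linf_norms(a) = [0.63, 0.84]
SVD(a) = [[-0.04, -0.71], [0.15, -0.70], [-0.99, -0.08]] @ diag([1.062651602834621, 0.008459964125854886]) @ [[0.60, -0.80], [0.80, 0.60]]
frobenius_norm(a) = 1.06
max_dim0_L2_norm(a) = 0.85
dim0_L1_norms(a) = [0.75, 1.0]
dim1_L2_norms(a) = [0.04, 0.16, 1.05]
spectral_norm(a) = 1.06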